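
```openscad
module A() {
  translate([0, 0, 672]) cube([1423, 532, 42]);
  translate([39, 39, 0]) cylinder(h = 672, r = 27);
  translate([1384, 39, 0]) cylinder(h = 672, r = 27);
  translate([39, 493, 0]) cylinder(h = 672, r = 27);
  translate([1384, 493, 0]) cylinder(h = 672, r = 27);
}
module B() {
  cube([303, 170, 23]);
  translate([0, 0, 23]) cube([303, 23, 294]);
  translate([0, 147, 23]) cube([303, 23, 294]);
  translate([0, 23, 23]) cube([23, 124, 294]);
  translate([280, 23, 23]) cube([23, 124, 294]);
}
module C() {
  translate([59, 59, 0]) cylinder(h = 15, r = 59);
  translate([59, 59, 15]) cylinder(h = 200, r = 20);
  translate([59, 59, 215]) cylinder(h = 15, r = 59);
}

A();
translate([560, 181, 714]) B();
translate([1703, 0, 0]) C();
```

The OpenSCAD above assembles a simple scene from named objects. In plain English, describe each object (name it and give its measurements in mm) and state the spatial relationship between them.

A is a table: top 1423 mm (x) × 532 mm (y), 42 mm thick, upper face at z = 714 mm, on four round legs of 54 mm diameter, each leg's bounding box inset 12 mm from the nearest pair of top edges, running from z = 0 to the bottom of the top.

B is an open storage box with external size 303×170×317 mm and wall thickness 23 mm (the base is also 23 mm thick). The base covers the whole footprint; the four walls stand on the base, with the y-facing walls full-width and the x-facing walls fitting between their inner faces.

C is a spool: two coaxial disc flanges of radius 59 mm and thickness 15 mm, joined by a core cylinder of radius 20 mm and height 200 mm. The lower flange rests on z = 0 and the three cylinders share a vertical axis.

The open box is on top of the table, centred. The spool is on the floor beside the table on its +x side.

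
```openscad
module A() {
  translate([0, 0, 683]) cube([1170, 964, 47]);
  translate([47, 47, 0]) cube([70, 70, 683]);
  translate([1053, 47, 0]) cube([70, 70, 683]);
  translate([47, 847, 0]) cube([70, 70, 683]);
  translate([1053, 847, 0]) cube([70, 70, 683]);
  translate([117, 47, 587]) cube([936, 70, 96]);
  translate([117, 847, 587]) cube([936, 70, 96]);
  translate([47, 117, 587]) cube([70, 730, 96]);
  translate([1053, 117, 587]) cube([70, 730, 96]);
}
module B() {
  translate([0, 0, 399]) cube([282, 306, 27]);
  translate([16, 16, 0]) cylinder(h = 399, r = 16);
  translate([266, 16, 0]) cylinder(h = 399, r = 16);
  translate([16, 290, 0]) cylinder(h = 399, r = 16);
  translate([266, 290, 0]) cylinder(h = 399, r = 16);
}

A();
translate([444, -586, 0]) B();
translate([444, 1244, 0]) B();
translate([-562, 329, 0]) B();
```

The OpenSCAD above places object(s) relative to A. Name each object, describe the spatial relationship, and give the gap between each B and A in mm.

A is a table. B is a stool. Three stools sit around the table at the −y, +y, −x sides. The gap between each stool and the table is 280 mm.

Each stool's nearest face is 280 mm from the table's bounding box.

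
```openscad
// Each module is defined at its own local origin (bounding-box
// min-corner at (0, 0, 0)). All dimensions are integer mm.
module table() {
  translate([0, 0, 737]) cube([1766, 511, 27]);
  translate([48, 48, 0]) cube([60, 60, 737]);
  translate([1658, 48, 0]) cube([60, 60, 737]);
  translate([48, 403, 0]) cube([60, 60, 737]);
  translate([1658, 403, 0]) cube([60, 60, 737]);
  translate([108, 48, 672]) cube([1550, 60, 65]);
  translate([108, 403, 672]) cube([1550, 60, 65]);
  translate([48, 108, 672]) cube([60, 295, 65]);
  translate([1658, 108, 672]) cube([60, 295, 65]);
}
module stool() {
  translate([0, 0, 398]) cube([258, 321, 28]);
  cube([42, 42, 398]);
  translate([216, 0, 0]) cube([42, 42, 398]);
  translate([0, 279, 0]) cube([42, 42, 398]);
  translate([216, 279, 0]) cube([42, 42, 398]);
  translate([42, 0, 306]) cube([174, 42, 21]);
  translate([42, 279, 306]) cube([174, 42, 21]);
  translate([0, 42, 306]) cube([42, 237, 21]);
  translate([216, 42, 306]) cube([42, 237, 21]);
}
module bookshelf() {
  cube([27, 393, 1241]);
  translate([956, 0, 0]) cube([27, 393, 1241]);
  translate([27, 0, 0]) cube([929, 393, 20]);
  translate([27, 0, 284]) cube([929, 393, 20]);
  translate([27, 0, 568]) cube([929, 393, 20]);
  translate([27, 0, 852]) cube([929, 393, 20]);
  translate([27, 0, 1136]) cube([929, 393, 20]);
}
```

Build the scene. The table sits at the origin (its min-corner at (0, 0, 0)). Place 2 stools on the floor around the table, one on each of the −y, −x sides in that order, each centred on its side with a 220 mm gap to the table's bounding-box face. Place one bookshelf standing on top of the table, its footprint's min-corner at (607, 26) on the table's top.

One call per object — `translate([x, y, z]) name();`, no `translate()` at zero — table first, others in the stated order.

table();
translate([754, -541, 0]) stool();
translate([-478, 95, 0]) stool();
translate([607, 26, 764]) bookshelf();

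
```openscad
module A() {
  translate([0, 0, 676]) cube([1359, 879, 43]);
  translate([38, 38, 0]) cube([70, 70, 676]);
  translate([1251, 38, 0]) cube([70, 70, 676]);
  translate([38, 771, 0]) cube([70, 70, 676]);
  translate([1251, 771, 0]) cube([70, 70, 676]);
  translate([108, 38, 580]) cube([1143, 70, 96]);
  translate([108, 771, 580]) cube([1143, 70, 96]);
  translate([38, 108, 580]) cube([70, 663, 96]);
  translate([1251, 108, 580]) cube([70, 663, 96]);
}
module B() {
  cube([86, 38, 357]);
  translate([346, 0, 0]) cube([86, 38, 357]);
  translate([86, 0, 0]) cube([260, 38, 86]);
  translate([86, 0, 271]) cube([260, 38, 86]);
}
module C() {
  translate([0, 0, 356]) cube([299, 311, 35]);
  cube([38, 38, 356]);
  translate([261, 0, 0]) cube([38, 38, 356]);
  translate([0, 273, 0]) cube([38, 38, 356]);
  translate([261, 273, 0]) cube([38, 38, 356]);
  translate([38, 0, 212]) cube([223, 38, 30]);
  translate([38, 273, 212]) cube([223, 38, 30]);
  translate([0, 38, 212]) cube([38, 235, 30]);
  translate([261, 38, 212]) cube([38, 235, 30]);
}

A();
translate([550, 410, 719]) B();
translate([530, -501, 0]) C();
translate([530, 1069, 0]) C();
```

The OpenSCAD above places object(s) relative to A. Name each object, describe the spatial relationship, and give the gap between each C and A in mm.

Each stool's nearest face is 190 mm from the table's bounding box.

A is a table. B is a picture frame. C is a stool. The picture frame is on top of the table. Two stools sit around the table at the −y, +y sides. The gap between each stool and the table is 190 mm.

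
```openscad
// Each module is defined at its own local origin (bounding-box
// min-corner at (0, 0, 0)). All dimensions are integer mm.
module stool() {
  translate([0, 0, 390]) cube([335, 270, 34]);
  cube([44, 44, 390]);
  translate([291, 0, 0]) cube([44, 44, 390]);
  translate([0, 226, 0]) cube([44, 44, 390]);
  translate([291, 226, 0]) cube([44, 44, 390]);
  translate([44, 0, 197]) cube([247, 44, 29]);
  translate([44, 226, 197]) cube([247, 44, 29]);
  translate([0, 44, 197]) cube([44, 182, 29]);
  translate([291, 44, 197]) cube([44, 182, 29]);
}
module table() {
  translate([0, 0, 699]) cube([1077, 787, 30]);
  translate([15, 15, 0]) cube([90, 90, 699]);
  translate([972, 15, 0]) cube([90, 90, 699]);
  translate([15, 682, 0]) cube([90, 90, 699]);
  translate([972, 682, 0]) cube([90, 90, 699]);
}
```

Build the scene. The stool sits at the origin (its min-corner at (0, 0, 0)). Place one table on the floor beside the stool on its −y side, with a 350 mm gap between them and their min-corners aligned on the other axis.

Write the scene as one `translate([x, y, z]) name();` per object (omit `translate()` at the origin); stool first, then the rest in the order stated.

stool();
translate([0, -1137, 0]) table();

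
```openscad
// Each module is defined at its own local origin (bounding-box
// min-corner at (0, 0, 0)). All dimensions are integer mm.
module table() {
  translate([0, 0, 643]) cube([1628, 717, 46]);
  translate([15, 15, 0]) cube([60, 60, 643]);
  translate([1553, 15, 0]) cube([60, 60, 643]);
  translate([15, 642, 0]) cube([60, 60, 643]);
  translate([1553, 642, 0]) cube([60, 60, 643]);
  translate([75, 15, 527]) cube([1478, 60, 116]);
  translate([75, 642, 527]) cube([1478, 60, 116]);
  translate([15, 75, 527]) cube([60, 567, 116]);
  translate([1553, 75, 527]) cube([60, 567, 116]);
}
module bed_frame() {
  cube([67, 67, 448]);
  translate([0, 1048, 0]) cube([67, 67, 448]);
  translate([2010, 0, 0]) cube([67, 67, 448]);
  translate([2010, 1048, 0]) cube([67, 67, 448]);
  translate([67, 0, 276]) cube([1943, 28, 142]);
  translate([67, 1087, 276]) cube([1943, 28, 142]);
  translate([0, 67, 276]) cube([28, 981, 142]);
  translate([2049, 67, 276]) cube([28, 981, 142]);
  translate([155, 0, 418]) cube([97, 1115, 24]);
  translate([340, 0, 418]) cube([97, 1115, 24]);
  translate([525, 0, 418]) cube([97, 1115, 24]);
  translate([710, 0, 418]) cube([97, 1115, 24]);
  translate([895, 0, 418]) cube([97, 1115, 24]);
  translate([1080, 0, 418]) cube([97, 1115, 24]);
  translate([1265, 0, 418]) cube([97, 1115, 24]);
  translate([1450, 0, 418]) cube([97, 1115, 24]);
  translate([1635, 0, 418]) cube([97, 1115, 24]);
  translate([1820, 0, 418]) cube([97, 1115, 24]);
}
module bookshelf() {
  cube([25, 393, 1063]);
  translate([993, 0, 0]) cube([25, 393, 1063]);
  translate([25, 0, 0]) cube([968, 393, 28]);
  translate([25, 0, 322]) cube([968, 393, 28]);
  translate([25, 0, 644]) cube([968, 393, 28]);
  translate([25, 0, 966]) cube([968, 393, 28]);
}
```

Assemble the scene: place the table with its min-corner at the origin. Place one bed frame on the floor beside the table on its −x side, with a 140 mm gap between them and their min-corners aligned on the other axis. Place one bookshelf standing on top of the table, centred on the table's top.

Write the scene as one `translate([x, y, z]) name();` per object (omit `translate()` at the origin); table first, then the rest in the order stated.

table();
translate([-2217, 0, 0]) bed_frame();
translate([305, 162, 689]) bookshelf();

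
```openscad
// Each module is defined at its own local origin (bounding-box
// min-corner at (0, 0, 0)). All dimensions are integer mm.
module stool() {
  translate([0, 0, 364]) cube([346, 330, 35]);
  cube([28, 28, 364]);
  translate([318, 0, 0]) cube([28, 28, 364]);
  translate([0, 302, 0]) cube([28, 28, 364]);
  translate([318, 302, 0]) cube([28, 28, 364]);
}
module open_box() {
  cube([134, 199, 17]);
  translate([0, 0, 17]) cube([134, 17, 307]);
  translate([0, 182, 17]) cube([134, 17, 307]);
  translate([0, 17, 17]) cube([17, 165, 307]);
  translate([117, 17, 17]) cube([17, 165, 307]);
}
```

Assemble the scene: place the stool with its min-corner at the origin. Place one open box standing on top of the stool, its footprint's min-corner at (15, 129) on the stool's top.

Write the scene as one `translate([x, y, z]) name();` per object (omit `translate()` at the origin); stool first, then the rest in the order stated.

stool();
translate([15, 129, 399]) open_box();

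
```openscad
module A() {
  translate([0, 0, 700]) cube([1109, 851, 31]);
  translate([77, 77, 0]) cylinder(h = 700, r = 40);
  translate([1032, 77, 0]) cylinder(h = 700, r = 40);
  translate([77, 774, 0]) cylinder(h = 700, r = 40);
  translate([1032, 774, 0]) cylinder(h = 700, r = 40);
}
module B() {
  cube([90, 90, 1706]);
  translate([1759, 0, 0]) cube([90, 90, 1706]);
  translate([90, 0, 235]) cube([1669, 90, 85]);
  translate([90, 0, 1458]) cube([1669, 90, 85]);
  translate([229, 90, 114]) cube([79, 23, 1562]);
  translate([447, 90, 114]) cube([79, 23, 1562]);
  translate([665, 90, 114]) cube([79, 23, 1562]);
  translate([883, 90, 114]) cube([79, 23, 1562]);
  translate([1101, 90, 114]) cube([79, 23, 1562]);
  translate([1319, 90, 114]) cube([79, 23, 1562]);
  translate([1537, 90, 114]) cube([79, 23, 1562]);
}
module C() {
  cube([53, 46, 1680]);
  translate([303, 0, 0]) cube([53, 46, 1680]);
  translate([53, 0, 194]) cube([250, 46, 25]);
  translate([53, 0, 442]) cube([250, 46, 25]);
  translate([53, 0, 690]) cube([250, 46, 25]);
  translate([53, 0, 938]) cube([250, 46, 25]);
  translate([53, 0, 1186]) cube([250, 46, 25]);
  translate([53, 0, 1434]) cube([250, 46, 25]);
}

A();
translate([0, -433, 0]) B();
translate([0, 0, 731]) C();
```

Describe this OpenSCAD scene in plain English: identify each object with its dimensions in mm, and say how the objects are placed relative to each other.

A is a rectangular dining table. The top is 1109×851×31 mm with its upper surface at z = 731 mm. It stands on four round legs of 80 mm diameter, each leg's bounding box inset 37 mm from the nearest pair of top edges, running from the floor to the underside of the top.

B is a fence section. Two 90×90 mm posts, 1706 mm tall, stand on the floor with a clear span of 1669 mm between their inner faces. Two horizontal rails of 90×85 mm section span the gap between the posts with their undersides at z = 235 mm and z = 1458 mm, flush with the posts' −y face. 7 pickets, each 79 mm wide, 23 mm thick and 1562 mm tall, are fixed to the +y face of the rails with their bottoms at z = 114 mm, evenly spaced across the span with equal gaps (rounded down to the nearest mm) at the −x end and between each pair — any rounding remainder accumulates at the +x end.

C is a straight ladder. Two 53×46 mm vertical rails, 1680 mm tall, stand 356 mm apart (outside-to-outside) with their front faces coplanar on the −y side. 6 rungs, each 46 mm deep and 25 mm tall, span between the inner faces of the rails, front faces flush with the rails. The lowest rung's underside is at z = 194 mm and rungs are spaced 248 mm apart (underside to underside).

The fence section is on the floor beside the table on its −y side. The ladder is on top of the table.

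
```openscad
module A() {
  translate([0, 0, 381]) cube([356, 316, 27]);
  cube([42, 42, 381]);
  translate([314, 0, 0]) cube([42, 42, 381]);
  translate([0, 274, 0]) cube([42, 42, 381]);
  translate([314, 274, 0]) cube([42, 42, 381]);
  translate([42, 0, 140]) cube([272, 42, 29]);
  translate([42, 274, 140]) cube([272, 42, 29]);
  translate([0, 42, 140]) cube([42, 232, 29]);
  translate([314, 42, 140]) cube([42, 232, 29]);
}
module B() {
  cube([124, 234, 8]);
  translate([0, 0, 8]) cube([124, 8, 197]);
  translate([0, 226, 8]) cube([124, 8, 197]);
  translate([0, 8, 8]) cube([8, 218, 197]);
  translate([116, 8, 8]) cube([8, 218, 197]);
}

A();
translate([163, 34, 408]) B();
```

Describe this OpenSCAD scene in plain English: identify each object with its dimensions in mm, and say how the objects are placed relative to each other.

A is a four-legged stool. The seat is 356×316 mm, 27 mm thick, top at z = 408 mm. It stands on four square legs, each 42×42 mm in cross-section, from z = 0 to the seat underside, each flush with a corner of the seat. Four stretchers, 42 mm wide and 29 mm tall, connect adjacent legs with their undersides at z = 140 mm, each running between the inner faces of the legs it joins and aligned with the legs' outer faces on the other axis.

B is an open-topped rectangular box: outside dimensions 124×234×205 mm, with a uniform wall and base thickness of 8 mm. The base is a full 124×234 slab on the floor; four walls sit on top of the base. The front and back walls (the −y and +y sides) span the full width; the two side walls fit between them.

The open box is on top of the stool.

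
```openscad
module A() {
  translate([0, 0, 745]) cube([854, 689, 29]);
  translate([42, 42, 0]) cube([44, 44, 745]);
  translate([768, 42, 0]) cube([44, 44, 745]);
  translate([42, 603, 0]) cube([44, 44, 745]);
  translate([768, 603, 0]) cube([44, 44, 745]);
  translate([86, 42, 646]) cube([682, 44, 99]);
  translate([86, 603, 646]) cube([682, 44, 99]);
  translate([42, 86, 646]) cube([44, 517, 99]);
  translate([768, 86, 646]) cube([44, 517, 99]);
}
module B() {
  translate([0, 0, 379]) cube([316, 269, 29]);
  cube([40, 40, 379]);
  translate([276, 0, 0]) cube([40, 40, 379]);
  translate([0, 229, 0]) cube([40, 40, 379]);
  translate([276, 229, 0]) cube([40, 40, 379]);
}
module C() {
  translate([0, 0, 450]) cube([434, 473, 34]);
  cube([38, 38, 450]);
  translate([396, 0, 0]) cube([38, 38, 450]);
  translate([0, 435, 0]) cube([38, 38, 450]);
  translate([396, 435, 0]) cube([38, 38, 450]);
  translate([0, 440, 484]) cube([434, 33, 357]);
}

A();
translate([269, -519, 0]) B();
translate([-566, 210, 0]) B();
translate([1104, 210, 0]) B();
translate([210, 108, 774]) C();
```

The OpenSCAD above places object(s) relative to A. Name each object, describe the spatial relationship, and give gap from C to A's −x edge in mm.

The chair's min-x is at 210; the table's min-x is 0; gap = 210 mm.

A is a table. B is a stool. C is a chair. Three stools sit around the table at the −y, −x, +x sides. The chair is on top of the table, centred. The gap from the chair to the table's −x edge is 210 mm.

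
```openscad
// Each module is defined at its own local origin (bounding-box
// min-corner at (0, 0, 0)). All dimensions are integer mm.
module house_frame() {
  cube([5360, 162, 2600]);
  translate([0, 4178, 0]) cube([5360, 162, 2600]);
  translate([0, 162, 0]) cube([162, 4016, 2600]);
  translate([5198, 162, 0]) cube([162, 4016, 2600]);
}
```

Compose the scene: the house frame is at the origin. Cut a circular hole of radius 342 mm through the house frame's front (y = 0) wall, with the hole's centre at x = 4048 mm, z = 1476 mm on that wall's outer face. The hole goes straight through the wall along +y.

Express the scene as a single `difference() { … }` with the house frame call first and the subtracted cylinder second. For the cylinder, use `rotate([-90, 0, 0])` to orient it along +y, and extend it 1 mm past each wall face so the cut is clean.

difference() {
  house_frame();
  translate([4048, -1, 1476]) rotate([-90, 0, 0]) cylinder(h = 164, r = 342);
}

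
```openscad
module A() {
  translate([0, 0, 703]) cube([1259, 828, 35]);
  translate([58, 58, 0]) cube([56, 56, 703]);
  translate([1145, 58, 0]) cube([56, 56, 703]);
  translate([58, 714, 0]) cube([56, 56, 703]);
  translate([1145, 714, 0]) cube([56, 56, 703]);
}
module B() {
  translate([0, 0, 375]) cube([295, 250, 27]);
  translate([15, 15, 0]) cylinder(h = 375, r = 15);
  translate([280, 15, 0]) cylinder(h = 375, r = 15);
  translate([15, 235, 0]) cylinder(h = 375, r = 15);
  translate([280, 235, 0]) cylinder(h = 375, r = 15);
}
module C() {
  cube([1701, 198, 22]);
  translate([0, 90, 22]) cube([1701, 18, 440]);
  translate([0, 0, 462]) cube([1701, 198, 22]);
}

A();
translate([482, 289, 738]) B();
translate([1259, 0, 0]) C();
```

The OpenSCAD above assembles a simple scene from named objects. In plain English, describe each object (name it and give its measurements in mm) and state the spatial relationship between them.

A is a table: top 1259 mm (x) × 828 mm (y), 35 mm thick, upper face at z = 738 mm, on four 56×56 mm square legs, each inset 58 mm from the nearest pair of top edges, running from z = 0 to the bottom of the top.

B is a simple wooden stool: a rectangular seat 295 mm (x) by 250 mm (y), 27 mm thick, top face at z = 402 mm, on four round legs, each 30 mm in diameter. The legs rest on z = 0, each leg's axis is inset half a diameter from the nearest pair of seat edges (so the leg's bounding box is flush with the corner).

C is an I-beam lying along x, 1701 mm long. Overall section height 484 mm. Two flanges 198 mm wide (y) and 22 mm thick, one on the floor and one at the top; a web 18 mm thick runs between them, centred on the flange width.

The stool is on top of the table, centred. The I-beam is against the table's +x side, with their −y faces flush.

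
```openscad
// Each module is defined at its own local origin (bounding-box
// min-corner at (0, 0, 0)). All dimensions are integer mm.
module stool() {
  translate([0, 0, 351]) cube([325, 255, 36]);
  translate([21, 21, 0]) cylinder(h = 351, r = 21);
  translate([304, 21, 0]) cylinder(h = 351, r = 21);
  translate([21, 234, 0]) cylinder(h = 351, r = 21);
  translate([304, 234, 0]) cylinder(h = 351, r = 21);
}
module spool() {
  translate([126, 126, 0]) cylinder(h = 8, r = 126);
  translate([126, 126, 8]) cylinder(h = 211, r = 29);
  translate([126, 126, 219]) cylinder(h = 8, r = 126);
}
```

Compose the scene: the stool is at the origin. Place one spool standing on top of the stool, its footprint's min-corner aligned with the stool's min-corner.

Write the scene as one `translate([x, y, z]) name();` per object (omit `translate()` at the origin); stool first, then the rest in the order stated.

stool();
translate([0, 0, 387]) spool();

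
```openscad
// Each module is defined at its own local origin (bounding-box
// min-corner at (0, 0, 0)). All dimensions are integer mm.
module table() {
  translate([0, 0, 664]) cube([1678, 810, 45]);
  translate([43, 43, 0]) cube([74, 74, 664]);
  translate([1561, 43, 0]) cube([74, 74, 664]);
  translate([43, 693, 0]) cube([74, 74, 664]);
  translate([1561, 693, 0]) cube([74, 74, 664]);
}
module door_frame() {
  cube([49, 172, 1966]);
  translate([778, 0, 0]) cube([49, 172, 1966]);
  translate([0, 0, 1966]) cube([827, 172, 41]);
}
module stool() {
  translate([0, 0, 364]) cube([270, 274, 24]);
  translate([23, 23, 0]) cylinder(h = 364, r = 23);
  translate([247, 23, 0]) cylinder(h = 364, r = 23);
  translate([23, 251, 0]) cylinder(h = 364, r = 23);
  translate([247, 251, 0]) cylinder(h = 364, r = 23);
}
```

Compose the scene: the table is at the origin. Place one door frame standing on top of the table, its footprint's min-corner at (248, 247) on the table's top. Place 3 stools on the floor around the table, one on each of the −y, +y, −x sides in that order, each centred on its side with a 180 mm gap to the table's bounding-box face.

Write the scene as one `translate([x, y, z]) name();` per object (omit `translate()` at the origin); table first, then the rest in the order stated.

table();
translate([248, 247, 709]) door_frame();
translate([704, -454, 0]) stool();
translate([704, 990, 0]) stool();
translate([-450, 268, 0]) stool();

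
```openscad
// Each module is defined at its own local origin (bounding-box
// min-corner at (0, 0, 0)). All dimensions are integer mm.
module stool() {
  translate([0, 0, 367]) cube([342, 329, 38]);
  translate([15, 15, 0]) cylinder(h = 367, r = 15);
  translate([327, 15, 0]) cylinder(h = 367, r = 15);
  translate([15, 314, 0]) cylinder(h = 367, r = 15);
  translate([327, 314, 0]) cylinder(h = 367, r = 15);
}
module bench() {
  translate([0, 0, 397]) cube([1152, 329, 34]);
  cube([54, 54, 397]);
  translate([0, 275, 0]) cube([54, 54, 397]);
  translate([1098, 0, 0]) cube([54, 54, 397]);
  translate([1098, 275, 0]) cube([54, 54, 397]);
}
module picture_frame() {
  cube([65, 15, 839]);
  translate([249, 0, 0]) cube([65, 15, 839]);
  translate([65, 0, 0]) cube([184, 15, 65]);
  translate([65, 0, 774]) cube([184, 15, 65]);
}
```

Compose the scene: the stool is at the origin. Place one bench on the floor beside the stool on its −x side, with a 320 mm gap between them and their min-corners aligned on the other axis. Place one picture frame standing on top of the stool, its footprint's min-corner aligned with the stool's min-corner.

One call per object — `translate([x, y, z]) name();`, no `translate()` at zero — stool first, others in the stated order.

stool();
translate([-1472, 0, 0]) bench();
translate([0, 0, 405]) picture_frame();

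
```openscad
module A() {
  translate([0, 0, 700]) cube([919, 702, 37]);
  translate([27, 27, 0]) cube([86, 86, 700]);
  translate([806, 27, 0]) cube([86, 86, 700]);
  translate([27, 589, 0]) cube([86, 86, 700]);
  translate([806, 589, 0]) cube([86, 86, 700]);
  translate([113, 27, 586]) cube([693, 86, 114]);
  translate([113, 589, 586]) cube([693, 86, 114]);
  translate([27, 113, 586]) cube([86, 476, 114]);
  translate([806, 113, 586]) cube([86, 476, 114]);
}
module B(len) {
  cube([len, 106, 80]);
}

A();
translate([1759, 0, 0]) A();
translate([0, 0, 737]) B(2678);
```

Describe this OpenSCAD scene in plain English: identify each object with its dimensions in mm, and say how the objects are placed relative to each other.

A is a table: top 919 mm (x) × 702 mm (y), 37 mm thick, upper face at z = 737 mm, on four 86×86 mm square legs, each inset 27 mm from the nearest pair of top edges, running from z = 0 to the bottom of the top. Four apron rails, 86 mm thick and 114 mm tall, run between adjacent legs with their top edges flush with the underside of the top and their outer faces flush with the legs' outer faces.

B is a rectangular beam 2678 mm long (x), 106 mm deep (y), 80 mm thick (z).

The beam spans the tops of two tables placed 840 mm apart, resting at z = 737 mm.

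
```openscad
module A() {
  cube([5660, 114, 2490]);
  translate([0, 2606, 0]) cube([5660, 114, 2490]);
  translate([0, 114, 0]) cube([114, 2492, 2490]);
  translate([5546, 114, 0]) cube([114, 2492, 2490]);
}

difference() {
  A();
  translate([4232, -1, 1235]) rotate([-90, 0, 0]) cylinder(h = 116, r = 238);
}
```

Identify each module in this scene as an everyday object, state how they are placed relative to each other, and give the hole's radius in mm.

A is a house frame. The house frame has a circular hole through its front wall. The hole's radius is 238 mm.

The subtracted cylinder has r = 238 mm.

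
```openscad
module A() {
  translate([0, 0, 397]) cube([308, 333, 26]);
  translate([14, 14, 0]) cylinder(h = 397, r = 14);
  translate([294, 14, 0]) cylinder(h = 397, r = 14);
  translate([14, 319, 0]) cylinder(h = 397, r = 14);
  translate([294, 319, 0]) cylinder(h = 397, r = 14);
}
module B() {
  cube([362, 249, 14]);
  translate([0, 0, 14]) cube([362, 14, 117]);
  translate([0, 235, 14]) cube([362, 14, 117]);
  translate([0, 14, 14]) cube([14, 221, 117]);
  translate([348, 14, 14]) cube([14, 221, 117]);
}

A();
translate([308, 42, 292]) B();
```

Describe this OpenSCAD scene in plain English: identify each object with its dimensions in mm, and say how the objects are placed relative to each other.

A is a simple wooden stool: a rectangular seat 308 mm (x) by 333 mm (y), 26 mm thick, top face at z = 423 mm, on four round legs, each 28 mm in diameter. The legs rest on z = 0, each leg's axis is inset half a diameter from the nearest pair of seat edges (so the leg's bounding box is flush with the corner).

B is an open-topped rectangular box: outside dimensions 362×249×131 mm, with a uniform wall and base thickness of 14 mm. The base is a full 362×249 slab on the floor; four walls sit on top of the base. The front and back walls (the −y and +y sides) span the full width; the two side walls fit between them.

The open box is beside the stool with their tops flush at z = 423.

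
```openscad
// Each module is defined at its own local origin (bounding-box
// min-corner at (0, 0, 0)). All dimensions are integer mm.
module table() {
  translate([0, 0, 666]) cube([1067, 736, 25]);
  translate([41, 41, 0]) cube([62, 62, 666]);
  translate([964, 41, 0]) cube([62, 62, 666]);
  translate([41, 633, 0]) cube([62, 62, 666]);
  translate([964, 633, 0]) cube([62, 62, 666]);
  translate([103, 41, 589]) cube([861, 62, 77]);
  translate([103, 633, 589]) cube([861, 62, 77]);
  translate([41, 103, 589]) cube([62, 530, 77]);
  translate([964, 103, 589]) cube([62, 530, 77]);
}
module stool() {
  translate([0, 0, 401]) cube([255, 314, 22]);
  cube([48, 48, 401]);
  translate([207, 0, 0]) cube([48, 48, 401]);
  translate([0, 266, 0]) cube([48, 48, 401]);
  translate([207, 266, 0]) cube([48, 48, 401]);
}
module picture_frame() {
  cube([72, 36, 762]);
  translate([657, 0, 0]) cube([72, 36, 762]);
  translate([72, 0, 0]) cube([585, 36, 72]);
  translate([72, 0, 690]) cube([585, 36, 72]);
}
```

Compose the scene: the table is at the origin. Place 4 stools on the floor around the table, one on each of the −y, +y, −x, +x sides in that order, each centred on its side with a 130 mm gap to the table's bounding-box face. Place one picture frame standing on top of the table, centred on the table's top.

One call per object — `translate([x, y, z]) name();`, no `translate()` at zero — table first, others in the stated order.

table();
translate([406, -444, 0]) stool();
translate([406, 866, 0]) stool();
translate([-385, 211, 0]) stool();
translate([1197, 211, 0]) stool();
translate([169, 350, 691]) picture_frame();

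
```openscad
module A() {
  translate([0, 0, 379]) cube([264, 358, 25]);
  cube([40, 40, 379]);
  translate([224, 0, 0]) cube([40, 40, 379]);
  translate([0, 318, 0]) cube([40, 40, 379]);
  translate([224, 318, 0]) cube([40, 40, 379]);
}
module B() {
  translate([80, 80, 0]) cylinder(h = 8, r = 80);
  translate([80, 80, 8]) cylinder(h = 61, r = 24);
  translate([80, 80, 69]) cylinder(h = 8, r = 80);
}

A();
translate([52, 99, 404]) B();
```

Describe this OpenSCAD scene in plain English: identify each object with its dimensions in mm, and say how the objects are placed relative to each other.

A is a simple wooden stool: a rectangular seat 264 mm (x) by 358 mm (y), 25 mm thick, top face at z = 404 mm, on four square legs, each 40×40 mm in cross-section. The legs rest on z = 0, each flush with a corner of the seat.

B is a spool: two coaxial disc flanges of radius 80 mm and thickness 8 mm, joined by a core cylinder of radius 24 mm and height 61 mm. The lower flange rests on z = 0 and the three cylinders share a vertical axis.

The spool is on top of the stool, centred.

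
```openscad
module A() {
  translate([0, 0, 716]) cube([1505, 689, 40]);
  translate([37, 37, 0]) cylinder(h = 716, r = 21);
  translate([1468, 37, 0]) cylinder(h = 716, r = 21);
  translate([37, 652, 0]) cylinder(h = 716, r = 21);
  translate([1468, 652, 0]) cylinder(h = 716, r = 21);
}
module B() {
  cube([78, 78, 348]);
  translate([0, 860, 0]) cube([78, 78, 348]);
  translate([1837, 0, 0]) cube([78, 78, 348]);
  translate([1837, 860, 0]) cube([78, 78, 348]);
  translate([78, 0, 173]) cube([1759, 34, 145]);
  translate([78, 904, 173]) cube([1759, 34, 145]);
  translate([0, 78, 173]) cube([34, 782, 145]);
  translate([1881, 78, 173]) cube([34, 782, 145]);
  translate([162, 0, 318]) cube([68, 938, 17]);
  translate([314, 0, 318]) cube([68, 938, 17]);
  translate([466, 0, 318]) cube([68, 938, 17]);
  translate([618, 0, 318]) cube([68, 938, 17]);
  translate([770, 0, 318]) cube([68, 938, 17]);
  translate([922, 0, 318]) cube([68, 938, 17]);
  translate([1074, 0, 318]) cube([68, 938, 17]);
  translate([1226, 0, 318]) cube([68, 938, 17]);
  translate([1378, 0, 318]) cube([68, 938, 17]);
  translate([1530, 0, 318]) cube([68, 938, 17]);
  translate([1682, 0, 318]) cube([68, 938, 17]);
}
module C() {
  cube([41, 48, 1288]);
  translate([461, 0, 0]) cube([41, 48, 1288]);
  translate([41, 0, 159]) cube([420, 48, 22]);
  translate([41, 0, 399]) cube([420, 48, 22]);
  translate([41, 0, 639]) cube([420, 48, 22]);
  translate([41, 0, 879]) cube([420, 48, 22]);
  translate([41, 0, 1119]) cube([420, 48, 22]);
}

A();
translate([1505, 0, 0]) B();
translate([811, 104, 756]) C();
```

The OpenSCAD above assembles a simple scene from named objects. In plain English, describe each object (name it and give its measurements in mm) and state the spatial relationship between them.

A is a rectangular dining table. The top is 1505×689×40 mm with its upper surface at z = 756 mm. It stands on four round legs of 42 mm diameter, each leg's bounding box inset 16 mm from the nearest pair of top edges, running from the floor to the underside of the top.

B is a bed frame 1915 mm long (x) by 938 mm wide (y). Four 78×78 mm corner posts, 348 mm tall, at the corners of the footprint. Four rails of 34 mm thickness and 145 mm height run between adjacent posts with their undersides at z = 173 mm, their outer faces flush with the outside of the frame (the two x-running rails run between the posts' inner faces; the two y-running rails run between the posts' inner faces). 11 slats, each 68 mm wide (x) and 17 mm thick, lie across the top of the two x-running rails, running the full 938 mm width of the frame in y; the slats are evenly spaced along x between the inner faces of the end posts with equal gaps (rounded down to the nearest mm) at the −x end and between each pair — any rounding remainder accumulates at the +x end.

C is a straight ladder. Two 41×48 mm vertical rails, 1288 mm tall, stand 502 mm apart (outside-to-outside) with their front faces coplanar on the −y side. 5 rungs, each 48 mm deep and 22 mm tall, span between the inner faces of the rails, front faces flush with the rails. The lowest rung's underside is at z = 159 mm and rungs are spaced 240 mm apart (underside to underside).

The bed frame is against the table's +x side, with their −y faces flush. The ladder is on top of the table.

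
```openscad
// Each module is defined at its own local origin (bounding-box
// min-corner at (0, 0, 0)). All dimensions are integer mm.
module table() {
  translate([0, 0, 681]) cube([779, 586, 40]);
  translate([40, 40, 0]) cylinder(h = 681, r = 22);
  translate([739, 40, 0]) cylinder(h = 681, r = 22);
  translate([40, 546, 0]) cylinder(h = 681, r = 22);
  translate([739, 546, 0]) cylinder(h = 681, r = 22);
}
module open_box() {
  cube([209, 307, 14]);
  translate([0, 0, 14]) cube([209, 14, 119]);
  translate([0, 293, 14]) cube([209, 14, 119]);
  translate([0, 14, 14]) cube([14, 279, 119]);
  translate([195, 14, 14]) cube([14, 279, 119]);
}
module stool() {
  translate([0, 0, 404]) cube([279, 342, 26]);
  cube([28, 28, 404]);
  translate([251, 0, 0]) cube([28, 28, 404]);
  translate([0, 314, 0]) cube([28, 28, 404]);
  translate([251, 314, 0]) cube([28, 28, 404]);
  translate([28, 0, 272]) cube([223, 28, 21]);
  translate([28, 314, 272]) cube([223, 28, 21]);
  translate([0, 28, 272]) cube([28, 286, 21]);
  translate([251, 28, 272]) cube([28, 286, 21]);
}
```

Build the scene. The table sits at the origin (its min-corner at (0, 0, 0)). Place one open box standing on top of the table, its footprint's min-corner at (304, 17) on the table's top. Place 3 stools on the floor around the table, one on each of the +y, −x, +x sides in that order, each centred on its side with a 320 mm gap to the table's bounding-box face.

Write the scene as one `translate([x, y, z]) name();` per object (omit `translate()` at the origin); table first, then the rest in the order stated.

table();
translate([304, 17, 721]) open_box();
translate([250, 906, 0]) stool();
translate([-599, 122, 0]) stool();
translate([1099, 122, 0]) stool();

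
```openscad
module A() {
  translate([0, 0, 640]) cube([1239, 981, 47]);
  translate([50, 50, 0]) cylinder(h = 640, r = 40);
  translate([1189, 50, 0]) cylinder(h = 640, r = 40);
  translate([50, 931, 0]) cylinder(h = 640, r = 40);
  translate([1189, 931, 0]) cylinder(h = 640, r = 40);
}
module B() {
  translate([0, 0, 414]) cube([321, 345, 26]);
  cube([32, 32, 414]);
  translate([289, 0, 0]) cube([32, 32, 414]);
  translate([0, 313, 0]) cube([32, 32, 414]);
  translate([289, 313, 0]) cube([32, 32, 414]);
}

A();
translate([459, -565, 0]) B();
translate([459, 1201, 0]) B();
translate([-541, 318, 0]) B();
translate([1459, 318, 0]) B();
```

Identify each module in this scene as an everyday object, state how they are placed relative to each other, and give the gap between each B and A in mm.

Each stool's nearest face is 220 mm from the table's bounding box.

A is a table. B is a stool. Four stools sit around the table at the −y, +y, −x, +x sides. The gap between each stool and the table is 220 mm.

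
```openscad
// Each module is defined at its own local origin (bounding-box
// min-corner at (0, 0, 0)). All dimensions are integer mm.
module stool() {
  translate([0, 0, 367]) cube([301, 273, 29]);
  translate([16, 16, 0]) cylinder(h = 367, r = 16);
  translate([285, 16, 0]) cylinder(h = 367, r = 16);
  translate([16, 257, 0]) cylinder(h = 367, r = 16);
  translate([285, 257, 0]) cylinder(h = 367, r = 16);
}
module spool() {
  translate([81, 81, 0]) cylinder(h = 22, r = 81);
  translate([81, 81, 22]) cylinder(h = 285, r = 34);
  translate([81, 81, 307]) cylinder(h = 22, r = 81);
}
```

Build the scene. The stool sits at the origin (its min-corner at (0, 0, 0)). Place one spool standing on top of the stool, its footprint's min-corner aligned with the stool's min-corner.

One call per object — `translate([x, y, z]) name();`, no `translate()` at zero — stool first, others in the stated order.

stool();
translate([0, 0, 396]) spool();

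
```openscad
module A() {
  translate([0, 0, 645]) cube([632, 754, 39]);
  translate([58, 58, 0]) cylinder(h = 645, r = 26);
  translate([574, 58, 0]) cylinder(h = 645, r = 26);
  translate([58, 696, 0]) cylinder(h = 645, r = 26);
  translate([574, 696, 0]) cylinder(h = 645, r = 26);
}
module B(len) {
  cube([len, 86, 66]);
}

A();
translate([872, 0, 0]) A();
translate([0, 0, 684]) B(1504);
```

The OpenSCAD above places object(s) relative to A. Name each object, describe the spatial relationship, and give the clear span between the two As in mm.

A is a table. B is a beam. A beam spans the tops of two tables. The clear span between the two tables is 240 mm.

Second table starts at x = 872; first ends at x = 632; clear span = 872 − 632 = 240 mm.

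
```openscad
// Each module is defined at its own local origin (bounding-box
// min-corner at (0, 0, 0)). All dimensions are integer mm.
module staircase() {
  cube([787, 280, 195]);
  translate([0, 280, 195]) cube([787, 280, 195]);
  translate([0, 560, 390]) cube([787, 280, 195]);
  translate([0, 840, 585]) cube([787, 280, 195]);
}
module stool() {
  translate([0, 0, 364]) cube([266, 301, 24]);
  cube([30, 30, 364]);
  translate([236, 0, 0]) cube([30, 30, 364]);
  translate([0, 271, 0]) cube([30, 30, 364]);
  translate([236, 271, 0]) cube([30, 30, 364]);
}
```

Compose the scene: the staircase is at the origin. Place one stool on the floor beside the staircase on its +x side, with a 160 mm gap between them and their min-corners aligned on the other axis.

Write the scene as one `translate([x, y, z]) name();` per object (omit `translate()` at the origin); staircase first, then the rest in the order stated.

staircase();
translate([947, 0, 0]) stool();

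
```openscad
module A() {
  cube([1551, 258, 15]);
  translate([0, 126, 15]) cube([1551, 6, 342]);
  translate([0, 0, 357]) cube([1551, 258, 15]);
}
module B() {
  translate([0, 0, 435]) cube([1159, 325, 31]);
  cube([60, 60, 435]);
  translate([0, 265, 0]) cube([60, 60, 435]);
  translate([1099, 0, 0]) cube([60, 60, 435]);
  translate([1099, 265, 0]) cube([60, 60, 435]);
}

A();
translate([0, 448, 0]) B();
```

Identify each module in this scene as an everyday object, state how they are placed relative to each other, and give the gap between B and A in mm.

A is an I-beam. B is a bench. The bench is on the floor beside the I-beam on its +y side. The gap between the bench and the I-beam is 190 mm.

The bench's nearest face is 190 mm from the I-beam's +y face.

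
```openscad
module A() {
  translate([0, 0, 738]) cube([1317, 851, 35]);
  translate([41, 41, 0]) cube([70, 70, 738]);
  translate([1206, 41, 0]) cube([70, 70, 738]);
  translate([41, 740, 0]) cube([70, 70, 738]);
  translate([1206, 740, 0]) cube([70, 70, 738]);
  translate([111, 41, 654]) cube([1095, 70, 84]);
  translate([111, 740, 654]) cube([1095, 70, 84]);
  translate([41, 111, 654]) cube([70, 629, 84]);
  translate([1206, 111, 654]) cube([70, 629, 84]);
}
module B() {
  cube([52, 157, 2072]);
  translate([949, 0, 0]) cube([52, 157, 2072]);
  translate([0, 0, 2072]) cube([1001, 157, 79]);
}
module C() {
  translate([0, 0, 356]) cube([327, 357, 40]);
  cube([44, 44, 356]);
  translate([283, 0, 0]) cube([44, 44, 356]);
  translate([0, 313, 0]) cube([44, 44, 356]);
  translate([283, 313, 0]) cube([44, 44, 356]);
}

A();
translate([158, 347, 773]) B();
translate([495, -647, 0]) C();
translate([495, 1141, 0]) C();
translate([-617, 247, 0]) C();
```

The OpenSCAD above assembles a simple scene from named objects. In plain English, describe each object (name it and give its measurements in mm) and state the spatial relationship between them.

A is a table with a 1317×851 mm rectangular top, 35 mm thick, top surface at z = 773 mm, supported by four 70×70 mm square legs, each inset 41 mm from the nearest pair of top edges, running from the floor. Four apron rails, 70 mm thick and 84 mm tall, run between adjacent legs with their top edges flush with the underside of the top and their outer faces flush with the legs' outer faces.

B is a door frame. The clear opening is 897 mm wide and 2072 mm high. Two 52 mm wide jambs, 157 mm deep, stand either side of the opening from the floor to the top of the opening. A 79 mm thick head sits across the top of both jambs, spanning the full outside width of the frame.

C is a simple wooden stool: a rectangular seat 327 mm (x) by 357 mm (y), 40 mm thick, top face at z = 396 mm, on four square legs, each 44×44 mm in cross-section. The legs rest on z = 0, each flush with a corner of the seat.

The door frame is on top of the table, centred. Three stools sit around the table at the −y, +y, −x sides.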